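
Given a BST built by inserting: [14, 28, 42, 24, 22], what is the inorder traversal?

Tree insertion order: [14, 28, 42, 24, 22]
Tree (level-order array): [14, None, 28, 24, 42, 22]
Inorder traversal: [14, 22, 24, 28, 42]


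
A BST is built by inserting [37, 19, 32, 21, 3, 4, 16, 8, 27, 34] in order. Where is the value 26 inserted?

Starting tree (level order): [37, 19, None, 3, 32, None, 4, 21, 34, None, 16, None, 27, None, None, 8]
Insertion path: 37 -> 19 -> 32 -> 21 -> 27
Result: insert 26 as left child of 27
Final tree (level order): [37, 19, None, 3, 32, None, 4, 21, 34, None, 16, None, 27, None, None, 8, None, 26]


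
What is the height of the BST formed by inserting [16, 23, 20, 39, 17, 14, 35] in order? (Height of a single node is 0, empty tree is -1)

Insertion order: [16, 23, 20, 39, 17, 14, 35]
Tree (level-order array): [16, 14, 23, None, None, 20, 39, 17, None, 35]
Compute height bottom-up (empty subtree = -1):
  height(14) = 1 + max(-1, -1) = 0
  height(17) = 1 + max(-1, -1) = 0
  height(20) = 1 + max(0, -1) = 1
  height(35) = 1 + max(-1, -1) = 0
  height(39) = 1 + max(0, -1) = 1
  height(23) = 1 + max(1, 1) = 2
  height(16) = 1 + max(0, 2) = 3
Height = 3


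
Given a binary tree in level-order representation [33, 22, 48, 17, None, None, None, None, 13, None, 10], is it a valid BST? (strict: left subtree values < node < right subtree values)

Level-order array: [33, 22, 48, 17, None, None, None, None, 13, None, 10]
Validate using subtree bounds (lo, hi): at each node, require lo < value < hi,
then recurse left with hi=value and right with lo=value.
Preorder trace (stopping at first violation):
  at node 33 with bounds (-inf, +inf): OK
  at node 22 with bounds (-inf, 33): OK
  at node 17 with bounds (-inf, 22): OK
  at node 13 with bounds (17, 22): VIOLATION
Node 13 violates its bound: not (17 < 13 < 22).
Result: Not a valid BST


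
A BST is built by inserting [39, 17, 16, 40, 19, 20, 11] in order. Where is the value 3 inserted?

Starting tree (level order): [39, 17, 40, 16, 19, None, None, 11, None, None, 20]
Insertion path: 39 -> 17 -> 16 -> 11
Result: insert 3 as left child of 11
Final tree (level order): [39, 17, 40, 16, 19, None, None, 11, None, None, 20, 3]


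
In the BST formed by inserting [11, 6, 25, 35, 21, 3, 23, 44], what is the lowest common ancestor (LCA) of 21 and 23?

Tree insertion order: [11, 6, 25, 35, 21, 3, 23, 44]
Tree (level-order array): [11, 6, 25, 3, None, 21, 35, None, None, None, 23, None, 44]
In a BST, the LCA of p=21, q=23 is the first node v on the
root-to-leaf path with p <= v <= q (go left if both < v, right if both > v).
Walk from root:
  at 11: both 21 and 23 > 11, go right
  at 25: both 21 and 23 < 25, go left
  at 21: 21 <= 21 <= 23, this is the LCA
LCA = 21


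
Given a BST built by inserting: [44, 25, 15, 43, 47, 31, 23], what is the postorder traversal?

Tree insertion order: [44, 25, 15, 43, 47, 31, 23]
Tree (level-order array): [44, 25, 47, 15, 43, None, None, None, 23, 31]
Postorder traversal: [23, 15, 31, 43, 25, 47, 44]


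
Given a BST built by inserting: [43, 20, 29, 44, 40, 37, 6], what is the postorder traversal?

Tree insertion order: [43, 20, 29, 44, 40, 37, 6]
Tree (level-order array): [43, 20, 44, 6, 29, None, None, None, None, None, 40, 37]
Postorder traversal: [6, 37, 40, 29, 20, 44, 43]


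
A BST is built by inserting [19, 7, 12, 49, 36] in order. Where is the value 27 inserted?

Starting tree (level order): [19, 7, 49, None, 12, 36]
Insertion path: 19 -> 49 -> 36
Result: insert 27 as left child of 36
Final tree (level order): [19, 7, 49, None, 12, 36, None, None, None, 27]


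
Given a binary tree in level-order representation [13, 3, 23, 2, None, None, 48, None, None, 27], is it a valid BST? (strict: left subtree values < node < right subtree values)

Level-order array: [13, 3, 23, 2, None, None, 48, None, None, 27]
Validate using subtree bounds (lo, hi): at each node, require lo < value < hi,
then recurse left with hi=value and right with lo=value.
Preorder trace (stopping at first violation):
  at node 13 with bounds (-inf, +inf): OK
  at node 3 with bounds (-inf, 13): OK
  at node 2 with bounds (-inf, 3): OK
  at node 23 with bounds (13, +inf): OK
  at node 48 with bounds (23, +inf): OK
  at node 27 with bounds (23, 48): OK
No violation found at any node.
Result: Valid BST


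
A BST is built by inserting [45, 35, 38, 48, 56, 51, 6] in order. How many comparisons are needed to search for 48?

Search path for 48: 45 -> 48
Found: True
Comparisons: 2


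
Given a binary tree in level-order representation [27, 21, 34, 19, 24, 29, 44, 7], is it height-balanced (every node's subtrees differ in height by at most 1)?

Tree (level-order array): [27, 21, 34, 19, 24, 29, 44, 7]
Definition: a tree is height-balanced if, at every node, |h(left) - h(right)| <= 1 (empty subtree has height -1).
Bottom-up per-node check:
  node 7: h_left=-1, h_right=-1, diff=0 [OK], height=0
  node 19: h_left=0, h_right=-1, diff=1 [OK], height=1
  node 24: h_left=-1, h_right=-1, diff=0 [OK], height=0
  node 21: h_left=1, h_right=0, diff=1 [OK], height=2
  node 29: h_left=-1, h_right=-1, diff=0 [OK], height=0
  node 44: h_left=-1, h_right=-1, diff=0 [OK], height=0
  node 34: h_left=0, h_right=0, diff=0 [OK], height=1
  node 27: h_left=2, h_right=1, diff=1 [OK], height=3
All nodes satisfy the balance condition.
Result: Balanced


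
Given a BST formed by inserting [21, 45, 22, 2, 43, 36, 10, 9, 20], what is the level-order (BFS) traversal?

Tree insertion order: [21, 45, 22, 2, 43, 36, 10, 9, 20]
Tree (level-order array): [21, 2, 45, None, 10, 22, None, 9, 20, None, 43, None, None, None, None, 36]
BFS from the root, enqueuing left then right child of each popped node:
  queue [21] -> pop 21, enqueue [2, 45], visited so far: [21]
  queue [2, 45] -> pop 2, enqueue [10], visited so far: [21, 2]
  queue [45, 10] -> pop 45, enqueue [22], visited so far: [21, 2, 45]
  queue [10, 22] -> pop 10, enqueue [9, 20], visited so far: [21, 2, 45, 10]
  queue [22, 9, 20] -> pop 22, enqueue [43], visited so far: [21, 2, 45, 10, 22]
  queue [9, 20, 43] -> pop 9, enqueue [none], visited so far: [21, 2, 45, 10, 22, 9]
  queue [20, 43] -> pop 20, enqueue [none], visited so far: [21, 2, 45, 10, 22, 9, 20]
  queue [43] -> pop 43, enqueue [36], visited so far: [21, 2, 45, 10, 22, 9, 20, 43]
  queue [36] -> pop 36, enqueue [none], visited so far: [21, 2, 45, 10, 22, 9, 20, 43, 36]
Result: [21, 2, 45, 10, 22, 9, 20, 43, 36]


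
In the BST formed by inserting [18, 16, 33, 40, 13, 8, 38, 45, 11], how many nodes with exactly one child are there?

Tree built from: [18, 16, 33, 40, 13, 8, 38, 45, 11]
Tree (level-order array): [18, 16, 33, 13, None, None, 40, 8, None, 38, 45, None, 11]
Rule: These are nodes with exactly 1 non-null child.
Per-node child counts:
  node 18: 2 child(ren)
  node 16: 1 child(ren)
  node 13: 1 child(ren)
  node 8: 1 child(ren)
  node 11: 0 child(ren)
  node 33: 1 child(ren)
  node 40: 2 child(ren)
  node 38: 0 child(ren)
  node 45: 0 child(ren)
Matching nodes: [16, 13, 8, 33]
Count of nodes with exactly one child: 4


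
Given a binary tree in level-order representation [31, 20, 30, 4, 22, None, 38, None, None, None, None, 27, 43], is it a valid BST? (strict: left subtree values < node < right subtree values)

Level-order array: [31, 20, 30, 4, 22, None, 38, None, None, None, None, 27, 43]
Validate using subtree bounds (lo, hi): at each node, require lo < value < hi,
then recurse left with hi=value and right with lo=value.
Preorder trace (stopping at first violation):
  at node 31 with bounds (-inf, +inf): OK
  at node 20 with bounds (-inf, 31): OK
  at node 4 with bounds (-inf, 20): OK
  at node 22 with bounds (20, 31): OK
  at node 30 with bounds (31, +inf): VIOLATION
Node 30 violates its bound: not (31 < 30 < +inf).
Result: Not a valid BST


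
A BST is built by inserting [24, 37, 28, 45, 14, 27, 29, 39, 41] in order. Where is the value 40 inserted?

Starting tree (level order): [24, 14, 37, None, None, 28, 45, 27, 29, 39, None, None, None, None, None, None, 41]
Insertion path: 24 -> 37 -> 45 -> 39 -> 41
Result: insert 40 as left child of 41
Final tree (level order): [24, 14, 37, None, None, 28, 45, 27, 29, 39, None, None, None, None, None, None, 41, 40]


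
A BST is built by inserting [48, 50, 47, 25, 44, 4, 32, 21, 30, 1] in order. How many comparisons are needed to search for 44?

Search path for 44: 48 -> 47 -> 25 -> 44
Found: True
Comparisons: 4


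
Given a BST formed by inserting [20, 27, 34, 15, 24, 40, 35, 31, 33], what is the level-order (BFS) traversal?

Tree insertion order: [20, 27, 34, 15, 24, 40, 35, 31, 33]
Tree (level-order array): [20, 15, 27, None, None, 24, 34, None, None, 31, 40, None, 33, 35]
BFS from the root, enqueuing left then right child of each popped node:
  queue [20] -> pop 20, enqueue [15, 27], visited so far: [20]
  queue [15, 27] -> pop 15, enqueue [none], visited so far: [20, 15]
  queue [27] -> pop 27, enqueue [24, 34], visited so far: [20, 15, 27]
  queue [24, 34] -> pop 24, enqueue [none], visited so far: [20, 15, 27, 24]
  queue [34] -> pop 34, enqueue [31, 40], visited so far: [20, 15, 27, 24, 34]
  queue [31, 40] -> pop 31, enqueue [33], visited so far: [20, 15, 27, 24, 34, 31]
  queue [40, 33] -> pop 40, enqueue [35], visited so far: [20, 15, 27, 24, 34, 31, 40]
  queue [33, 35] -> pop 33, enqueue [none], visited so far: [20, 15, 27, 24, 34, 31, 40, 33]
  queue [35] -> pop 35, enqueue [none], visited so far: [20, 15, 27, 24, 34, 31, 40, 33, 35]
Result: [20, 15, 27, 24, 34, 31, 40, 33, 35]


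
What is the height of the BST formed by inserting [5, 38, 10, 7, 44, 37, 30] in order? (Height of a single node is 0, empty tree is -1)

Insertion order: [5, 38, 10, 7, 44, 37, 30]
Tree (level-order array): [5, None, 38, 10, 44, 7, 37, None, None, None, None, 30]
Compute height bottom-up (empty subtree = -1):
  height(7) = 1 + max(-1, -1) = 0
  height(30) = 1 + max(-1, -1) = 0
  height(37) = 1 + max(0, -1) = 1
  height(10) = 1 + max(0, 1) = 2
  height(44) = 1 + max(-1, -1) = 0
  height(38) = 1 + max(2, 0) = 3
  height(5) = 1 + max(-1, 3) = 4
Height = 4


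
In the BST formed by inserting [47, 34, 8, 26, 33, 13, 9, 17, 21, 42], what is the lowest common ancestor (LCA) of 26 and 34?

Tree insertion order: [47, 34, 8, 26, 33, 13, 9, 17, 21, 42]
Tree (level-order array): [47, 34, None, 8, 42, None, 26, None, None, 13, 33, 9, 17, None, None, None, None, None, 21]
In a BST, the LCA of p=26, q=34 is the first node v on the
root-to-leaf path with p <= v <= q (go left if both < v, right if both > v).
Walk from root:
  at 47: both 26 and 34 < 47, go left
  at 34: 26 <= 34 <= 34, this is the LCA
LCA = 34


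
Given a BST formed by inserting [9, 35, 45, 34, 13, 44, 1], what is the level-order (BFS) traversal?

Tree insertion order: [9, 35, 45, 34, 13, 44, 1]
Tree (level-order array): [9, 1, 35, None, None, 34, 45, 13, None, 44]
BFS from the root, enqueuing left then right child of each popped node:
  queue [9] -> pop 9, enqueue [1, 35], visited so far: [9]
  queue [1, 35] -> pop 1, enqueue [none], visited so far: [9, 1]
  queue [35] -> pop 35, enqueue [34, 45], visited so far: [9, 1, 35]
  queue [34, 45] -> pop 34, enqueue [13], visited so far: [9, 1, 35, 34]
  queue [45, 13] -> pop 45, enqueue [44], visited so far: [9, 1, 35, 34, 45]
  queue [13, 44] -> pop 13, enqueue [none], visited so far: [9, 1, 35, 34, 45, 13]
  queue [44] -> pop 44, enqueue [none], visited so far: [9, 1, 35, 34, 45, 13, 44]
Result: [9, 1, 35, 34, 45, 13, 44]


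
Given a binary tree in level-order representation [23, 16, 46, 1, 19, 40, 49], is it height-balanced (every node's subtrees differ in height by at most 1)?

Tree (level-order array): [23, 16, 46, 1, 19, 40, 49]
Definition: a tree is height-balanced if, at every node, |h(left) - h(right)| <= 1 (empty subtree has height -1).
Bottom-up per-node check:
  node 1: h_left=-1, h_right=-1, diff=0 [OK], height=0
  node 19: h_left=-1, h_right=-1, diff=0 [OK], height=0
  node 16: h_left=0, h_right=0, diff=0 [OK], height=1
  node 40: h_left=-1, h_right=-1, diff=0 [OK], height=0
  node 49: h_left=-1, h_right=-1, diff=0 [OK], height=0
  node 46: h_left=0, h_right=0, diff=0 [OK], height=1
  node 23: h_left=1, h_right=1, diff=0 [OK], height=2
All nodes satisfy the balance condition.
Result: Balanced


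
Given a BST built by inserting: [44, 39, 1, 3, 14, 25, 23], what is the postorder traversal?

Tree insertion order: [44, 39, 1, 3, 14, 25, 23]
Tree (level-order array): [44, 39, None, 1, None, None, 3, None, 14, None, 25, 23]
Postorder traversal: [23, 25, 14, 3, 1, 39, 44]


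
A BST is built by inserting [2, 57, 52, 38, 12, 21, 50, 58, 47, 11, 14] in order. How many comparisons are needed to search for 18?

Search path for 18: 2 -> 57 -> 52 -> 38 -> 12 -> 21 -> 14
Found: False
Comparisons: 7


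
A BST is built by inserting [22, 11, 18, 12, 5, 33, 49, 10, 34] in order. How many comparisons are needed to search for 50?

Search path for 50: 22 -> 33 -> 49
Found: False
Comparisons: 3


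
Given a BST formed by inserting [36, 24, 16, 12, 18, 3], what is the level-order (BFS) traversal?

Tree insertion order: [36, 24, 16, 12, 18, 3]
Tree (level-order array): [36, 24, None, 16, None, 12, 18, 3]
BFS from the root, enqueuing left then right child of each popped node:
  queue [36] -> pop 36, enqueue [24], visited so far: [36]
  queue [24] -> pop 24, enqueue [16], visited so far: [36, 24]
  queue [16] -> pop 16, enqueue [12, 18], visited so far: [36, 24, 16]
  queue [12, 18] -> pop 12, enqueue [3], visited so far: [36, 24, 16, 12]
  queue [18, 3] -> pop 18, enqueue [none], visited so far: [36, 24, 16, 12, 18]
  queue [3] -> pop 3, enqueue [none], visited so far: [36, 24, 16, 12, 18, 3]
Result: [36, 24, 16, 12, 18, 3]


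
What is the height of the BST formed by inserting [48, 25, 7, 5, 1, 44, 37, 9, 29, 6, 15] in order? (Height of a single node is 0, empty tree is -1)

Insertion order: [48, 25, 7, 5, 1, 44, 37, 9, 29, 6, 15]
Tree (level-order array): [48, 25, None, 7, 44, 5, 9, 37, None, 1, 6, None, 15, 29]
Compute height bottom-up (empty subtree = -1):
  height(1) = 1 + max(-1, -1) = 0
  height(6) = 1 + max(-1, -1) = 0
  height(5) = 1 + max(0, 0) = 1
  height(15) = 1 + max(-1, -1) = 0
  height(9) = 1 + max(-1, 0) = 1
  height(7) = 1 + max(1, 1) = 2
  height(29) = 1 + max(-1, -1) = 0
  height(37) = 1 + max(0, -1) = 1
  height(44) = 1 + max(1, -1) = 2
  height(25) = 1 + max(2, 2) = 3
  height(48) = 1 + max(3, -1) = 4
Height = 4


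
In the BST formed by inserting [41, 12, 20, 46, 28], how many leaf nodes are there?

Tree built from: [41, 12, 20, 46, 28]
Tree (level-order array): [41, 12, 46, None, 20, None, None, None, 28]
Rule: A leaf has 0 children.
Per-node child counts:
  node 41: 2 child(ren)
  node 12: 1 child(ren)
  node 20: 1 child(ren)
  node 28: 0 child(ren)
  node 46: 0 child(ren)
Matching nodes: [28, 46]
Count of leaf nodes: 2


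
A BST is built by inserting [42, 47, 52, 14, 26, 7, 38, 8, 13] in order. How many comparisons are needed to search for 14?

Search path for 14: 42 -> 14
Found: True
Comparisons: 2


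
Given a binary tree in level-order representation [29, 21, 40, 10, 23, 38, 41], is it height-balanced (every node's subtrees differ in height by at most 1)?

Tree (level-order array): [29, 21, 40, 10, 23, 38, 41]
Definition: a tree is height-balanced if, at every node, |h(left) - h(right)| <= 1 (empty subtree has height -1).
Bottom-up per-node check:
  node 10: h_left=-1, h_right=-1, diff=0 [OK], height=0
  node 23: h_left=-1, h_right=-1, diff=0 [OK], height=0
  node 21: h_left=0, h_right=0, diff=0 [OK], height=1
  node 38: h_left=-1, h_right=-1, diff=0 [OK], height=0
  node 41: h_left=-1, h_right=-1, diff=0 [OK], height=0
  node 40: h_left=0, h_right=0, diff=0 [OK], height=1
  node 29: h_left=1, h_right=1, diff=0 [OK], height=2
All nodes satisfy the balance condition.
Result: Balanced


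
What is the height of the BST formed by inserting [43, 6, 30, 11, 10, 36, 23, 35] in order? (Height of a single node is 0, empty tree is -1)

Insertion order: [43, 6, 30, 11, 10, 36, 23, 35]
Tree (level-order array): [43, 6, None, None, 30, 11, 36, 10, 23, 35]
Compute height bottom-up (empty subtree = -1):
  height(10) = 1 + max(-1, -1) = 0
  height(23) = 1 + max(-1, -1) = 0
  height(11) = 1 + max(0, 0) = 1
  height(35) = 1 + max(-1, -1) = 0
  height(36) = 1 + max(0, -1) = 1
  height(30) = 1 + max(1, 1) = 2
  height(6) = 1 + max(-1, 2) = 3
  height(43) = 1 + max(3, -1) = 4
Height = 4


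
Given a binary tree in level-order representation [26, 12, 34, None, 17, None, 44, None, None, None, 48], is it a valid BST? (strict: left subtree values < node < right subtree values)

Level-order array: [26, 12, 34, None, 17, None, 44, None, None, None, 48]
Validate using subtree bounds (lo, hi): at each node, require lo < value < hi,
then recurse left with hi=value and right with lo=value.
Preorder trace (stopping at first violation):
  at node 26 with bounds (-inf, +inf): OK
  at node 12 with bounds (-inf, 26): OK
  at node 17 with bounds (12, 26): OK
  at node 34 with bounds (26, +inf): OK
  at node 44 with bounds (34, +inf): OK
  at node 48 with bounds (44, +inf): OK
No violation found at any node.
Result: Valid BST


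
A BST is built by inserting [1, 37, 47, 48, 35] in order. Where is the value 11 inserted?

Starting tree (level order): [1, None, 37, 35, 47, None, None, None, 48]
Insertion path: 1 -> 37 -> 35
Result: insert 11 as left child of 35
Final tree (level order): [1, None, 37, 35, 47, 11, None, None, 48]


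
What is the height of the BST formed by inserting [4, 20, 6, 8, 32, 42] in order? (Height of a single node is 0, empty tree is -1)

Insertion order: [4, 20, 6, 8, 32, 42]
Tree (level-order array): [4, None, 20, 6, 32, None, 8, None, 42]
Compute height bottom-up (empty subtree = -1):
  height(8) = 1 + max(-1, -1) = 0
  height(6) = 1 + max(-1, 0) = 1
  height(42) = 1 + max(-1, -1) = 0
  height(32) = 1 + max(-1, 0) = 1
  height(20) = 1 + max(1, 1) = 2
  height(4) = 1 + max(-1, 2) = 3
Height = 3


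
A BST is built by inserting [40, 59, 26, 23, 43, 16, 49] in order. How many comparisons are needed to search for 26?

Search path for 26: 40 -> 26
Found: True
Comparisons: 2


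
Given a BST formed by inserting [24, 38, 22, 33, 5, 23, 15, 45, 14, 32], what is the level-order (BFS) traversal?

Tree insertion order: [24, 38, 22, 33, 5, 23, 15, 45, 14, 32]
Tree (level-order array): [24, 22, 38, 5, 23, 33, 45, None, 15, None, None, 32, None, None, None, 14]
BFS from the root, enqueuing left then right child of each popped node:
  queue [24] -> pop 24, enqueue [22, 38], visited so far: [24]
  queue [22, 38] -> pop 22, enqueue [5, 23], visited so far: [24, 22]
  queue [38, 5, 23] -> pop 38, enqueue [33, 45], visited so far: [24, 22, 38]
  queue [5, 23, 33, 45] -> pop 5, enqueue [15], visited so far: [24, 22, 38, 5]
  queue [23, 33, 45, 15] -> pop 23, enqueue [none], visited so far: [24, 22, 38, 5, 23]
  queue [33, 45, 15] -> pop 33, enqueue [32], visited so far: [24, 22, 38, 5, 23, 33]
  queue [45, 15, 32] -> pop 45, enqueue [none], visited so far: [24, 22, 38, 5, 23, 33, 45]
  queue [15, 32] -> pop 15, enqueue [14], visited so far: [24, 22, 38, 5, 23, 33, 45, 15]
  queue [32, 14] -> pop 32, enqueue [none], visited so far: [24, 22, 38, 5, 23, 33, 45, 15, 32]
  queue [14] -> pop 14, enqueue [none], visited so far: [24, 22, 38, 5, 23, 33, 45, 15, 32, 14]
Result: [24, 22, 38, 5, 23, 33, 45, 15, 32, 14]


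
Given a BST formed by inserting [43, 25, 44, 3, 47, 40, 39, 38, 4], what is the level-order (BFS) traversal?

Tree insertion order: [43, 25, 44, 3, 47, 40, 39, 38, 4]
Tree (level-order array): [43, 25, 44, 3, 40, None, 47, None, 4, 39, None, None, None, None, None, 38]
BFS from the root, enqueuing left then right child of each popped node:
  queue [43] -> pop 43, enqueue [25, 44], visited so far: [43]
  queue [25, 44] -> pop 25, enqueue [3, 40], visited so far: [43, 25]
  queue [44, 3, 40] -> pop 44, enqueue [47], visited so far: [43, 25, 44]
  queue [3, 40, 47] -> pop 3, enqueue [4], visited so far: [43, 25, 44, 3]
  queue [40, 47, 4] -> pop 40, enqueue [39], visited so far: [43, 25, 44, 3, 40]
  queue [47, 4, 39] -> pop 47, enqueue [none], visited so far: [43, 25, 44, 3, 40, 47]
  queue [4, 39] -> pop 4, enqueue [none], visited so far: [43, 25, 44, 3, 40, 47, 4]
  queue [39] -> pop 39, enqueue [38], visited so far: [43, 25, 44, 3, 40, 47, 4, 39]
  queue [38] -> pop 38, enqueue [none], visited so far: [43, 25, 44, 3, 40, 47, 4, 39, 38]
Result: [43, 25, 44, 3, 40, 47, 4, 39, 38]


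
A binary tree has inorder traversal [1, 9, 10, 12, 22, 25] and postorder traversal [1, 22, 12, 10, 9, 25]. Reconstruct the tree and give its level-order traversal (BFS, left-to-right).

Inorder:   [1, 9, 10, 12, 22, 25]
Postorder: [1, 22, 12, 10, 9, 25]
Algorithm: postorder visits root last, so walk postorder right-to-left;
each value is the root of the current inorder slice — split it at that
value, recurse on the right subtree first, then the left.
Recursive splits:
  root=25; inorder splits into left=[1, 9, 10, 12, 22], right=[]
  root=9; inorder splits into left=[1], right=[10, 12, 22]
  root=10; inorder splits into left=[], right=[12, 22]
  root=12; inorder splits into left=[], right=[22]
  root=22; inorder splits into left=[], right=[]
  root=1; inorder splits into left=[], right=[]
Reconstructed level-order: [25, 9, 1, 10, 12, 22]


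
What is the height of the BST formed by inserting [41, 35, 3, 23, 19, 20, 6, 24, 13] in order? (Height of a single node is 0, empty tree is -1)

Insertion order: [41, 35, 3, 23, 19, 20, 6, 24, 13]
Tree (level-order array): [41, 35, None, 3, None, None, 23, 19, 24, 6, 20, None, None, None, 13]
Compute height bottom-up (empty subtree = -1):
  height(13) = 1 + max(-1, -1) = 0
  height(6) = 1 + max(-1, 0) = 1
  height(20) = 1 + max(-1, -1) = 0
  height(19) = 1 + max(1, 0) = 2
  height(24) = 1 + max(-1, -1) = 0
  height(23) = 1 + max(2, 0) = 3
  height(3) = 1 + max(-1, 3) = 4
  height(35) = 1 + max(4, -1) = 5
  height(41) = 1 + max(5, -1) = 6
Height = 6


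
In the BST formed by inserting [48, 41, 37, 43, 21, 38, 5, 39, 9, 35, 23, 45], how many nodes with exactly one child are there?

Tree built from: [48, 41, 37, 43, 21, 38, 5, 39, 9, 35, 23, 45]
Tree (level-order array): [48, 41, None, 37, 43, 21, 38, None, 45, 5, 35, None, 39, None, None, None, 9, 23]
Rule: These are nodes with exactly 1 non-null child.
Per-node child counts:
  node 48: 1 child(ren)
  node 41: 2 child(ren)
  node 37: 2 child(ren)
  node 21: 2 child(ren)
  node 5: 1 child(ren)
  node 9: 0 child(ren)
  node 35: 1 child(ren)
  node 23: 0 child(ren)
  node 38: 1 child(ren)
  node 39: 0 child(ren)
  node 43: 1 child(ren)
  node 45: 0 child(ren)
Matching nodes: [48, 5, 35, 38, 43]
Count of nodes with exactly one child: 5


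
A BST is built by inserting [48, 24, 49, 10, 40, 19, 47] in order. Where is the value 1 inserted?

Starting tree (level order): [48, 24, 49, 10, 40, None, None, None, 19, None, 47]
Insertion path: 48 -> 24 -> 10
Result: insert 1 as left child of 10
Final tree (level order): [48, 24, 49, 10, 40, None, None, 1, 19, None, 47]


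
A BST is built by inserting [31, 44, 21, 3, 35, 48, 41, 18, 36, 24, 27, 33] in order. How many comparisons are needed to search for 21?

Search path for 21: 31 -> 21
Found: True
Comparisons: 2


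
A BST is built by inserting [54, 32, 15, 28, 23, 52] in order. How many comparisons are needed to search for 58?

Search path for 58: 54
Found: False
Comparisons: 1


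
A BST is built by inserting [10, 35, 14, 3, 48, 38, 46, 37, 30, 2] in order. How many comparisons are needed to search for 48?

Search path for 48: 10 -> 35 -> 48
Found: True
Comparisons: 3


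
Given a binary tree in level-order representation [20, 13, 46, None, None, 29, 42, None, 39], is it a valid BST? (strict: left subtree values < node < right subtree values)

Level-order array: [20, 13, 46, None, None, 29, 42, None, 39]
Validate using subtree bounds (lo, hi): at each node, require lo < value < hi,
then recurse left with hi=value and right with lo=value.
Preorder trace (stopping at first violation):
  at node 20 with bounds (-inf, +inf): OK
  at node 13 with bounds (-inf, 20): OK
  at node 46 with bounds (20, +inf): OK
  at node 29 with bounds (20, 46): OK
  at node 39 with bounds (29, 46): OK
  at node 42 with bounds (46, +inf): VIOLATION
Node 42 violates its bound: not (46 < 42 < +inf).
Result: Not a valid BST


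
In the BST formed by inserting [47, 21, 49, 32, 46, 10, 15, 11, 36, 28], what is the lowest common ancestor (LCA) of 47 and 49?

Tree insertion order: [47, 21, 49, 32, 46, 10, 15, 11, 36, 28]
Tree (level-order array): [47, 21, 49, 10, 32, None, None, None, 15, 28, 46, 11, None, None, None, 36]
In a BST, the LCA of p=47, q=49 is the first node v on the
root-to-leaf path with p <= v <= q (go left if both < v, right if both > v).
Walk from root:
  at 47: 47 <= 47 <= 49, this is the LCA
LCA = 47


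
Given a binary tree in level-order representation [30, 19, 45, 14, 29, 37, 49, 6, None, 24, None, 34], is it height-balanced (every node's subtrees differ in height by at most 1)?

Tree (level-order array): [30, 19, 45, 14, 29, 37, 49, 6, None, 24, None, 34]
Definition: a tree is height-balanced if, at every node, |h(left) - h(right)| <= 1 (empty subtree has height -1).
Bottom-up per-node check:
  node 6: h_left=-1, h_right=-1, diff=0 [OK], height=0
  node 14: h_left=0, h_right=-1, diff=1 [OK], height=1
  node 24: h_left=-1, h_right=-1, diff=0 [OK], height=0
  node 29: h_left=0, h_right=-1, diff=1 [OK], height=1
  node 19: h_left=1, h_right=1, diff=0 [OK], height=2
  node 34: h_left=-1, h_right=-1, diff=0 [OK], height=0
  node 37: h_left=0, h_right=-1, diff=1 [OK], height=1
  node 49: h_left=-1, h_right=-1, diff=0 [OK], height=0
  node 45: h_left=1, h_right=0, diff=1 [OK], height=2
  node 30: h_left=2, h_right=2, diff=0 [OK], height=3
All nodes satisfy the balance condition.
Result: Balanced


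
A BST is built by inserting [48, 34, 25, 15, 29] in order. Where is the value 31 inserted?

Starting tree (level order): [48, 34, None, 25, None, 15, 29]
Insertion path: 48 -> 34 -> 25 -> 29
Result: insert 31 as right child of 29
Final tree (level order): [48, 34, None, 25, None, 15, 29, None, None, None, 31]


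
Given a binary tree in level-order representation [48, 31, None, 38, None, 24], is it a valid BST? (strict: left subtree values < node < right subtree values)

Level-order array: [48, 31, None, 38, None, 24]
Validate using subtree bounds (lo, hi): at each node, require lo < value < hi,
then recurse left with hi=value and right with lo=value.
Preorder trace (stopping at first violation):
  at node 48 with bounds (-inf, +inf): OK
  at node 31 with bounds (-inf, 48): OK
  at node 38 with bounds (-inf, 31): VIOLATION
Node 38 violates its bound: not (-inf < 38 < 31).
Result: Not a valid BST


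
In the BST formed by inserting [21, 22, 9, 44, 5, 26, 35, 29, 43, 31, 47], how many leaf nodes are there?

Tree built from: [21, 22, 9, 44, 5, 26, 35, 29, 43, 31, 47]
Tree (level-order array): [21, 9, 22, 5, None, None, 44, None, None, 26, 47, None, 35, None, None, 29, 43, None, 31]
Rule: A leaf has 0 children.
Per-node child counts:
  node 21: 2 child(ren)
  node 9: 1 child(ren)
  node 5: 0 child(ren)
  node 22: 1 child(ren)
  node 44: 2 child(ren)
  node 26: 1 child(ren)
  node 35: 2 child(ren)
  node 29: 1 child(ren)
  node 31: 0 child(ren)
  node 43: 0 child(ren)
  node 47: 0 child(ren)
Matching nodes: [5, 31, 43, 47]
Count of leaf nodes: 4


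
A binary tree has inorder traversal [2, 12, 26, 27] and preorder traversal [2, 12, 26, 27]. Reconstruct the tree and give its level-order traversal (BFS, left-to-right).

Inorder:  [2, 12, 26, 27]
Preorder: [2, 12, 26, 27]
Algorithm: preorder visits root first, so consume preorder in order;
for each root, split the current inorder slice at that value into
left-subtree inorder and right-subtree inorder, then recurse.
Recursive splits:
  root=2; inorder splits into left=[], right=[12, 26, 27]
  root=12; inorder splits into left=[], right=[26, 27]
  root=26; inorder splits into left=[], right=[27]
  root=27; inorder splits into left=[], right=[]
Reconstructed level-order: [2, 12, 26, 27]


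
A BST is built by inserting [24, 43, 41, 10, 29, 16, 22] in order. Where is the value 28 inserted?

Starting tree (level order): [24, 10, 43, None, 16, 41, None, None, 22, 29]
Insertion path: 24 -> 43 -> 41 -> 29
Result: insert 28 as left child of 29
Final tree (level order): [24, 10, 43, None, 16, 41, None, None, 22, 29, None, None, None, 28]


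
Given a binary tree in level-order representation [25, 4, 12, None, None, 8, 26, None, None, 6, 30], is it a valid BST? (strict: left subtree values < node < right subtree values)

Level-order array: [25, 4, 12, None, None, 8, 26, None, None, 6, 30]
Validate using subtree bounds (lo, hi): at each node, require lo < value < hi,
then recurse left with hi=value and right with lo=value.
Preorder trace (stopping at first violation):
  at node 25 with bounds (-inf, +inf): OK
  at node 4 with bounds (-inf, 25): OK
  at node 12 with bounds (25, +inf): VIOLATION
Node 12 violates its bound: not (25 < 12 < +inf).
Result: Not a valid BST


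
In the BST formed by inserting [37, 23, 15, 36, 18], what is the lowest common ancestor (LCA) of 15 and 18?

Tree insertion order: [37, 23, 15, 36, 18]
Tree (level-order array): [37, 23, None, 15, 36, None, 18]
In a BST, the LCA of p=15, q=18 is the first node v on the
root-to-leaf path with p <= v <= q (go left if both < v, right if both > v).
Walk from root:
  at 37: both 15 and 18 < 37, go left
  at 23: both 15 and 18 < 23, go left
  at 15: 15 <= 15 <= 18, this is the LCA
LCA = 15


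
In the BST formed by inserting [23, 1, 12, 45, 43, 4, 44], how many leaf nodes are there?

Tree built from: [23, 1, 12, 45, 43, 4, 44]
Tree (level-order array): [23, 1, 45, None, 12, 43, None, 4, None, None, 44]
Rule: A leaf has 0 children.
Per-node child counts:
  node 23: 2 child(ren)
  node 1: 1 child(ren)
  node 12: 1 child(ren)
  node 4: 0 child(ren)
  node 45: 1 child(ren)
  node 43: 1 child(ren)
  node 44: 0 child(ren)
Matching nodes: [4, 44]
Count of leaf nodes: 2


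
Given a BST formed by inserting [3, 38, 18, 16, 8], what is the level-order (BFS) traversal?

Tree insertion order: [3, 38, 18, 16, 8]
Tree (level-order array): [3, None, 38, 18, None, 16, None, 8]
BFS from the root, enqueuing left then right child of each popped node:
  queue [3] -> pop 3, enqueue [38], visited so far: [3]
  queue [38] -> pop 38, enqueue [18], visited so far: [3, 38]
  queue [18] -> pop 18, enqueue [16], visited so far: [3, 38, 18]
  queue [16] -> pop 16, enqueue [8], visited so far: [3, 38, 18, 16]
  queue [8] -> pop 8, enqueue [none], visited so far: [3, 38, 18, 16, 8]
Result: [3, 38, 18, 16, 8]


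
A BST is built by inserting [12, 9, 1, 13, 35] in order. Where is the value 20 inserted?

Starting tree (level order): [12, 9, 13, 1, None, None, 35]
Insertion path: 12 -> 13 -> 35
Result: insert 20 as left child of 35
Final tree (level order): [12, 9, 13, 1, None, None, 35, None, None, 20]


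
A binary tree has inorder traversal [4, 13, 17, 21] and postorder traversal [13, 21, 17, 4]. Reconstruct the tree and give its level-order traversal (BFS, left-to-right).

Inorder:   [4, 13, 17, 21]
Postorder: [13, 21, 17, 4]
Algorithm: postorder visits root last, so walk postorder right-to-left;
each value is the root of the current inorder slice — split it at that
value, recurse on the right subtree first, then the left.
Recursive splits:
  root=4; inorder splits into left=[], right=[13, 17, 21]
  root=17; inorder splits into left=[13], right=[21]
  root=21; inorder splits into left=[], right=[]
  root=13; inorder splits into left=[], right=[]
Reconstructed level-order: [4, 17, 13, 21]


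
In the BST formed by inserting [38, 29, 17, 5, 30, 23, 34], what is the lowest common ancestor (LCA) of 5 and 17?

Tree insertion order: [38, 29, 17, 5, 30, 23, 34]
Tree (level-order array): [38, 29, None, 17, 30, 5, 23, None, 34]
In a BST, the LCA of p=5, q=17 is the first node v on the
root-to-leaf path with p <= v <= q (go left if both < v, right if both > v).
Walk from root:
  at 38: both 5 and 17 < 38, go left
  at 29: both 5 and 17 < 29, go left
  at 17: 5 <= 17 <= 17, this is the LCA
LCA = 17


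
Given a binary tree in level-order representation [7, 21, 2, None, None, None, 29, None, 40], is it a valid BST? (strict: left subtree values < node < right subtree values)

Level-order array: [7, 21, 2, None, None, None, 29, None, 40]
Validate using subtree bounds (lo, hi): at each node, require lo < value < hi,
then recurse left with hi=value and right with lo=value.
Preorder trace (stopping at first violation):
  at node 7 with bounds (-inf, +inf): OK
  at node 21 with bounds (-inf, 7): VIOLATION
Node 21 violates its bound: not (-inf < 21 < 7).
Result: Not a valid BST


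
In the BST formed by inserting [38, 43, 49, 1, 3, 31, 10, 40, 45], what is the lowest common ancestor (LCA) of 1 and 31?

Tree insertion order: [38, 43, 49, 1, 3, 31, 10, 40, 45]
Tree (level-order array): [38, 1, 43, None, 3, 40, 49, None, 31, None, None, 45, None, 10]
In a BST, the LCA of p=1, q=31 is the first node v on the
root-to-leaf path with p <= v <= q (go left if both < v, right if both > v).
Walk from root:
  at 38: both 1 and 31 < 38, go left
  at 1: 1 <= 1 <= 31, this is the LCA
LCA = 1


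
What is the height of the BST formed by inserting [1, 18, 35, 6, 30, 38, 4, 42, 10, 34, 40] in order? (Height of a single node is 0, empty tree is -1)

Insertion order: [1, 18, 35, 6, 30, 38, 4, 42, 10, 34, 40]
Tree (level-order array): [1, None, 18, 6, 35, 4, 10, 30, 38, None, None, None, None, None, 34, None, 42, None, None, 40]
Compute height bottom-up (empty subtree = -1):
  height(4) = 1 + max(-1, -1) = 0
  height(10) = 1 + max(-1, -1) = 0
  height(6) = 1 + max(0, 0) = 1
  height(34) = 1 + max(-1, -1) = 0
  height(30) = 1 + max(-1, 0) = 1
  height(40) = 1 + max(-1, -1) = 0
  height(42) = 1 + max(0, -1) = 1
  height(38) = 1 + max(-1, 1) = 2
  height(35) = 1 + max(1, 2) = 3
  height(18) = 1 + max(1, 3) = 4
  height(1) = 1 + max(-1, 4) = 5
Height = 5


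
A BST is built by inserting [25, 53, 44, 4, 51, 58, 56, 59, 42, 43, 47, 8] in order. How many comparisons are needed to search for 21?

Search path for 21: 25 -> 4 -> 8
Found: False
Comparisons: 3


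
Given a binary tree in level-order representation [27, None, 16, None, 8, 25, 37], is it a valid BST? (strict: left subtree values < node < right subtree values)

Level-order array: [27, None, 16, None, 8, 25, 37]
Validate using subtree bounds (lo, hi): at each node, require lo < value < hi,
then recurse left with hi=value and right with lo=value.
Preorder trace (stopping at first violation):
  at node 27 with bounds (-inf, +inf): OK
  at node 16 with bounds (27, +inf): VIOLATION
Node 16 violates its bound: not (27 < 16 < +inf).
Result: Not a valid BST


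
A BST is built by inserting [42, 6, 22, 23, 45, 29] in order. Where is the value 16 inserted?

Starting tree (level order): [42, 6, 45, None, 22, None, None, None, 23, None, 29]
Insertion path: 42 -> 6 -> 22
Result: insert 16 as left child of 22
Final tree (level order): [42, 6, 45, None, 22, None, None, 16, 23, None, None, None, 29]


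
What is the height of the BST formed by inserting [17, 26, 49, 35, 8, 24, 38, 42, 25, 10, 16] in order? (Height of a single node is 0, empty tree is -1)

Insertion order: [17, 26, 49, 35, 8, 24, 38, 42, 25, 10, 16]
Tree (level-order array): [17, 8, 26, None, 10, 24, 49, None, 16, None, 25, 35, None, None, None, None, None, None, 38, None, 42]
Compute height bottom-up (empty subtree = -1):
  height(16) = 1 + max(-1, -1) = 0
  height(10) = 1 + max(-1, 0) = 1
  height(8) = 1 + max(-1, 1) = 2
  height(25) = 1 + max(-1, -1) = 0
  height(24) = 1 + max(-1, 0) = 1
  height(42) = 1 + max(-1, -1) = 0
  height(38) = 1 + max(-1, 0) = 1
  height(35) = 1 + max(-1, 1) = 2
  height(49) = 1 + max(2, -1) = 3
  height(26) = 1 + max(1, 3) = 4
  height(17) = 1 + max(2, 4) = 5
Height = 5


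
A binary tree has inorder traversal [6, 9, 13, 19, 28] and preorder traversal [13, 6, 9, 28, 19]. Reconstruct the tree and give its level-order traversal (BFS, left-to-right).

Inorder:  [6, 9, 13, 19, 28]
Preorder: [13, 6, 9, 28, 19]
Algorithm: preorder visits root first, so consume preorder in order;
for each root, split the current inorder slice at that value into
left-subtree inorder and right-subtree inorder, then recurse.
Recursive splits:
  root=13; inorder splits into left=[6, 9], right=[19, 28]
  root=6; inorder splits into left=[], right=[9]
  root=9; inorder splits into left=[], right=[]
  root=28; inorder splits into left=[19], right=[]
  root=19; inorder splits into left=[], right=[]
Reconstructed level-order: [13, 6, 28, 9, 19]


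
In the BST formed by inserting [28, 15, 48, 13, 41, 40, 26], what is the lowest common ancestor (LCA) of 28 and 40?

Tree insertion order: [28, 15, 48, 13, 41, 40, 26]
Tree (level-order array): [28, 15, 48, 13, 26, 41, None, None, None, None, None, 40]
In a BST, the LCA of p=28, q=40 is the first node v on the
root-to-leaf path with p <= v <= q (go left if both < v, right if both > v).
Walk from root:
  at 28: 28 <= 28 <= 40, this is the LCA
LCA = 28


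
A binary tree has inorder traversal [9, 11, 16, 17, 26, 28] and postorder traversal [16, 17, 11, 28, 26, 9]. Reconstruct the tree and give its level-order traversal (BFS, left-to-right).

Inorder:   [9, 11, 16, 17, 26, 28]
Postorder: [16, 17, 11, 28, 26, 9]
Algorithm: postorder visits root last, so walk postorder right-to-left;
each value is the root of the current inorder slice — split it at that
value, recurse on the right subtree first, then the left.
Recursive splits:
  root=9; inorder splits into left=[], right=[11, 16, 17, 26, 28]
  root=26; inorder splits into left=[11, 16, 17], right=[28]
  root=28; inorder splits into left=[], right=[]
  root=11; inorder splits into left=[], right=[16, 17]
  root=17; inorder splits into left=[16], right=[]
  root=16; inorder splits into left=[], right=[]
Reconstructed level-order: [9, 26, 11, 28, 17, 16]


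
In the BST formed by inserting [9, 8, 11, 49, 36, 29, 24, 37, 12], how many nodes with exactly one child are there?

Tree built from: [9, 8, 11, 49, 36, 29, 24, 37, 12]
Tree (level-order array): [9, 8, 11, None, None, None, 49, 36, None, 29, 37, 24, None, None, None, 12]
Rule: These are nodes with exactly 1 non-null child.
Per-node child counts:
  node 9: 2 child(ren)
  node 8: 0 child(ren)
  node 11: 1 child(ren)
  node 49: 1 child(ren)
  node 36: 2 child(ren)
  node 29: 1 child(ren)
  node 24: 1 child(ren)
  node 12: 0 child(ren)
  node 37: 0 child(ren)
Matching nodes: [11, 49, 29, 24]
Count of nodes with exactly one child: 4


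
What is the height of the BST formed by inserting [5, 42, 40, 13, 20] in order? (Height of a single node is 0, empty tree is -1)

Insertion order: [5, 42, 40, 13, 20]
Tree (level-order array): [5, None, 42, 40, None, 13, None, None, 20]
Compute height bottom-up (empty subtree = -1):
  height(20) = 1 + max(-1, -1) = 0
  height(13) = 1 + max(-1, 0) = 1
  height(40) = 1 + max(1, -1) = 2
  height(42) = 1 + max(2, -1) = 3
  height(5) = 1 + max(-1, 3) = 4
Height = 4


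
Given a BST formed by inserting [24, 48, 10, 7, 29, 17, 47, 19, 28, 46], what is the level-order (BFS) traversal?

Tree insertion order: [24, 48, 10, 7, 29, 17, 47, 19, 28, 46]
Tree (level-order array): [24, 10, 48, 7, 17, 29, None, None, None, None, 19, 28, 47, None, None, None, None, 46]
BFS from the root, enqueuing left then right child of each popped node:
  queue [24] -> pop 24, enqueue [10, 48], visited so far: [24]
  queue [10, 48] -> pop 10, enqueue [7, 17], visited so far: [24, 10]
  queue [48, 7, 17] -> pop 48, enqueue [29], visited so far: [24, 10, 48]
  queue [7, 17, 29] -> pop 7, enqueue [none], visited so far: [24, 10, 48, 7]
  queue [17, 29] -> pop 17, enqueue [19], visited so far: [24, 10, 48, 7, 17]
  queue [29, 19] -> pop 29, enqueue [28, 47], visited so far: [24, 10, 48, 7, 17, 29]
  queue [19, 28, 47] -> pop 19, enqueue [none], visited so far: [24, 10, 48, 7, 17, 29, 19]
  queue [28, 47] -> pop 28, enqueue [none], visited so far: [24, 10, 48, 7, 17, 29, 19, 28]
  queue [47] -> pop 47, enqueue [46], visited so far: [24, 10, 48, 7, 17, 29, 19, 28, 47]
  queue [46] -> pop 46, enqueue [none], visited so far: [24, 10, 48, 7, 17, 29, 19, 28, 47, 46]
Result: [24, 10, 48, 7, 17, 29, 19, 28, 47, 46]
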